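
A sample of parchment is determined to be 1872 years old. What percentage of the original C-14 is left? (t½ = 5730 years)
N/N₀ = (1/2)^(t/t½) = 0.7974 = 79.7%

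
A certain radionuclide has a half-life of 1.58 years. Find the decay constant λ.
λ = ln(2)/t½ = 0.4387 year⁻¹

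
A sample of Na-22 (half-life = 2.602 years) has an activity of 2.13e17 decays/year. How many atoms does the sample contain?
N = A/λ = 7.996e17 atoms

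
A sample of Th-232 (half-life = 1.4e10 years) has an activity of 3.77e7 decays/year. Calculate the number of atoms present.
N = A/λ = 7.615e17 atoms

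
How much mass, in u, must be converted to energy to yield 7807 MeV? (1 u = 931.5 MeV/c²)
m = E/c² = 8.381 u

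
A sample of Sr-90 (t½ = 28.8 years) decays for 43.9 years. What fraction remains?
N/N₀ = (1/2)^(t/t½) = 0.3476 = 34.8%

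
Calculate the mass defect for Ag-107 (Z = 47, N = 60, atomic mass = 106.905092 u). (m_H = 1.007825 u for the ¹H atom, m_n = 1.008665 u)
Δm = Z·m_H + N·m_n − M = 0.9826 u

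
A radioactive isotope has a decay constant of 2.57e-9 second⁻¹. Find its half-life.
t½ = ln(2)/λ = 2.697e8 seconds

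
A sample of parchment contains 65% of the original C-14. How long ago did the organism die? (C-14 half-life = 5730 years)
Age = t½ × log₂(1/ratio) = 3561 years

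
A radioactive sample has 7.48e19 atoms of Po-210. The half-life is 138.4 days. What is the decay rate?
A = λN = 3.746e17 decays/day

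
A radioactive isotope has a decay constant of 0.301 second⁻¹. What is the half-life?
t½ = ln(2)/λ = 2.303 seconds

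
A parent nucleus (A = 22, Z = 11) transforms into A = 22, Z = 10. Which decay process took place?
ΔA = 0, ΔZ = -1 ⇒ beta-plus decay (β⁺) or electron capture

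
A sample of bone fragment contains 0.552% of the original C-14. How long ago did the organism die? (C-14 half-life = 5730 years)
Age = t½ × log₂(1/ratio) = 42980 years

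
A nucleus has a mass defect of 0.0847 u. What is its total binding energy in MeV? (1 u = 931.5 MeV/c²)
B.E. = Δm × 931.5 = 78.9 MeV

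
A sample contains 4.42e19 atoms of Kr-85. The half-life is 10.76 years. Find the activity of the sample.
A = λN = 2.847e18 decays/year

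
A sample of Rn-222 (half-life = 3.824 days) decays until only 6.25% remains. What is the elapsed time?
t = t½ × log₂(N₀/N) = 15.3 days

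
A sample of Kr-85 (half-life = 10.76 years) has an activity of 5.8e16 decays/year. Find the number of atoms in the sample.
N = A/λ = 9.004e17 atoms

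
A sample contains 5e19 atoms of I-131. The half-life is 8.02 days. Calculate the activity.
A = λN = 4.321e18 decays/day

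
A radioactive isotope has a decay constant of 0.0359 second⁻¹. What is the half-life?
t½ = ln(2)/λ = 19.31 seconds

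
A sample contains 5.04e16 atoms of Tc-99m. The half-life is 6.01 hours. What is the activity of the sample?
A = λN = 5.813e15 decays/hour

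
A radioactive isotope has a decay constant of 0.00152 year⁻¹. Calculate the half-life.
t½ = ln(2)/λ = 456 years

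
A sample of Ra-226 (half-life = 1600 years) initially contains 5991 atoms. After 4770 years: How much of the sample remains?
N = N₀(1/2)^(t/t½) = 758.7 atoms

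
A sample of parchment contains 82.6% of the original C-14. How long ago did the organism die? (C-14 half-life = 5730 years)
Age = t½ × log₂(1/ratio) = 1580 years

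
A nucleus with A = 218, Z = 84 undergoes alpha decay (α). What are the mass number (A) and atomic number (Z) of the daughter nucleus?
Daughter: A = 214, Z = 82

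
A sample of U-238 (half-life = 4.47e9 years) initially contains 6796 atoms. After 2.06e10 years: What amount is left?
N = N₀(1/2)^(t/t½) = 278.6 atoms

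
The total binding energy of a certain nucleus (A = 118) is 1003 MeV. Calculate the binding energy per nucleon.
B.E./A = 1003/118 = 8.5 MeV/nucleon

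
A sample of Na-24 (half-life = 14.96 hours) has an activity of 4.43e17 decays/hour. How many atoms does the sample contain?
N = A/λ = 9.561e18 atoms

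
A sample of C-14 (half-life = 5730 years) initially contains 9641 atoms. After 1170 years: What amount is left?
N = N₀(1/2)^(t/t½) = 8369 atoms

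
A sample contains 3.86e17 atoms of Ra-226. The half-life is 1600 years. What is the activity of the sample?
A = λN = 1.672e14 decays/year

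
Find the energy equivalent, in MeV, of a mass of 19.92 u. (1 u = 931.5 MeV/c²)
E = mc² = 18560 MeV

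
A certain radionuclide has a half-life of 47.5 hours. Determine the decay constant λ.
λ = ln(2)/t½ = 0.01459 hour⁻¹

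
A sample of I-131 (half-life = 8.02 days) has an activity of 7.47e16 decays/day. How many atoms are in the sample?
N = A/λ = 8.643e17 atoms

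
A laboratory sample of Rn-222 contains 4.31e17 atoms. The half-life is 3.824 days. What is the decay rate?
A = λN = 7.812e16 decays/day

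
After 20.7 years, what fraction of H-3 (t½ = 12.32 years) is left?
N/N₀ = (1/2)^(t/t½) = 0.312 = 31.2%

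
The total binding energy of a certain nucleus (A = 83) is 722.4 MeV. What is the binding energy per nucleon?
B.E./A = 722.4/83 = 8.704 MeV/nucleon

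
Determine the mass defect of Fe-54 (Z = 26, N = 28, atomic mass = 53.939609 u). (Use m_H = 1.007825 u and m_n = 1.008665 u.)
Δm = Z·m_H + N·m_n − M = 0.5065 u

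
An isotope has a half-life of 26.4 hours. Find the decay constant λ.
λ = ln(2)/t½ = 0.02626 hour⁻¹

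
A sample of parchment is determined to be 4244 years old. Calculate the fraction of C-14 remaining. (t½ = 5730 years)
N/N₀ = (1/2)^(t/t½) = 0.5985 = 59.8%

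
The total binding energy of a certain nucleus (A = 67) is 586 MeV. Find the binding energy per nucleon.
B.E./A = 586/67 = 8.746 MeV/nucleon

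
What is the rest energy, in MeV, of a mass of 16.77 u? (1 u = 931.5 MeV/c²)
E = mc² = 15620 MeV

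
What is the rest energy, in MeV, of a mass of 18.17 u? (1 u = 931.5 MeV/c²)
E = mc² = 16930 MeV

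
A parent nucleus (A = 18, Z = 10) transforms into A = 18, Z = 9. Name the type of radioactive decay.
ΔA = 0, ΔZ = -1 ⇒ beta-plus decay (β⁺) or electron capture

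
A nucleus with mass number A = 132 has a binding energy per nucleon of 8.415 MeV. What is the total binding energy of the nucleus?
B.E. = 8.415 × 132 = 1111 MeV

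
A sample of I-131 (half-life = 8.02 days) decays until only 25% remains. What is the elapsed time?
t = t½ × log₂(N₀/N) = 16.04 days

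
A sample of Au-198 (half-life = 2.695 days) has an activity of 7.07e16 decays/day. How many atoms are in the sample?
N = A/λ = 2.749e17 atoms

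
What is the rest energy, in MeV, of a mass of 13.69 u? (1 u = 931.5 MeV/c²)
E = mc² = 12750 MeV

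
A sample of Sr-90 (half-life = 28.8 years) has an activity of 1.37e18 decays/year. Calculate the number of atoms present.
N = A/λ = 5.692e19 atoms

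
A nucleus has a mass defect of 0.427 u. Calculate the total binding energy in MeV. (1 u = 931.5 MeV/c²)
B.E. = Δm × 931.5 = 397.8 MeV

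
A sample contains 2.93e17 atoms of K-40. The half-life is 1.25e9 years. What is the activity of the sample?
A = λN = 1.625e8 decays/year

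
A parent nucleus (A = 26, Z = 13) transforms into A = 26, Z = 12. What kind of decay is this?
ΔA = 0, ΔZ = -1 ⇒ beta-plus decay (β⁺) or electron capture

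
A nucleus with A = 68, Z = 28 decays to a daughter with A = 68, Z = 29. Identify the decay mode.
ΔA = 0, ΔZ = +1 ⇒ beta-minus decay (β⁻)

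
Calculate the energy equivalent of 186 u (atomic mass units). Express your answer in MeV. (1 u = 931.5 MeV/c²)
E = mc² = 1.733e5 MeV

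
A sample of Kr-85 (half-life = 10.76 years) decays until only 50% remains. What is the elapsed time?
t = t½ × log₂(N₀/N) = 10.76 years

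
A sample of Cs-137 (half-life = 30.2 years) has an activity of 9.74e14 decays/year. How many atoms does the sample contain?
N = A/λ = 4.244e16 atoms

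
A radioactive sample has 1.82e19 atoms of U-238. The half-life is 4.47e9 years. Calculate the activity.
A = λN = 2.822e9 decays/year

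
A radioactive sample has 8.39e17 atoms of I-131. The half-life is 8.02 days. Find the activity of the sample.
A = λN = 7.251e16 decays/day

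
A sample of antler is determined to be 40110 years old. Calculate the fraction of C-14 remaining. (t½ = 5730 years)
N/N₀ = (1/2)^(t/t½) = 0.007812 = 0.781%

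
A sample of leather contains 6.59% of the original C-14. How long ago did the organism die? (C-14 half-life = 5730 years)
Age = t½ × log₂(1/ratio) = 22480 years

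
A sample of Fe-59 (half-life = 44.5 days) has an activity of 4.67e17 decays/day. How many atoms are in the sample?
N = A/λ = 2.998e19 atoms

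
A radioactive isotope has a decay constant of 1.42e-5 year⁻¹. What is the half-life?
t½ = ln(2)/λ = 48810 years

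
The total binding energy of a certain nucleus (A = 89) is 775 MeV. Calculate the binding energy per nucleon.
B.E./A = 775/89 = 8.708 MeV/nucleon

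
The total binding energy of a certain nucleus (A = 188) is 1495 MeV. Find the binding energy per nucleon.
B.E./A = 1495/188 = 7.952 MeV/nucleon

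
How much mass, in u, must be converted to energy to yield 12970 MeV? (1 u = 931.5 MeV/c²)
m = E/c² = 13.92 u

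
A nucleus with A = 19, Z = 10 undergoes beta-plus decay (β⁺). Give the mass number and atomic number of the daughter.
Daughter: A = 19, Z = 9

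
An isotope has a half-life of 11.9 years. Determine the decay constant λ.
λ = ln(2)/t½ = 0.05825 year⁻¹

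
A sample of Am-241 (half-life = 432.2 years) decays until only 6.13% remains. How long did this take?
t = t½ × log₂(N₀/N) = 1741 years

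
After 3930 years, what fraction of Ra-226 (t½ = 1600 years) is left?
N/N₀ = (1/2)^(t/t½) = 0.1822 = 18.2%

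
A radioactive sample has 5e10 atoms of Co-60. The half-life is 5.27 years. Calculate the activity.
A = λN = 6.576e9 decays/year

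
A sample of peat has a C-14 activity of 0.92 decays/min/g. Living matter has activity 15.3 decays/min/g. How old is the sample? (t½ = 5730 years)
Age = t½ × log₂(A₀/A) = 23240 years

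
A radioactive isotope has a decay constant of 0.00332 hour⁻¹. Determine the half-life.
t½ = ln(2)/λ = 208.8 hours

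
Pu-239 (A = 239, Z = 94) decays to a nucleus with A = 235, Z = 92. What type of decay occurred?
ΔA = -4, ΔZ = -2 ⇒ alpha decay (α)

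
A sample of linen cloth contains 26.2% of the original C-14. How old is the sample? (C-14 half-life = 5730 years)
Age = t½ × log₂(1/ratio) = 11070 years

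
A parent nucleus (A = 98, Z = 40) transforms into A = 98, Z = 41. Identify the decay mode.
ΔA = 0, ΔZ = +1 ⇒ beta-minus decay (β⁻)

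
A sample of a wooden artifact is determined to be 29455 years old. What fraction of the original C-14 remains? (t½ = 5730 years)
N/N₀ = (1/2)^(t/t½) = 0.02835 = 2.84%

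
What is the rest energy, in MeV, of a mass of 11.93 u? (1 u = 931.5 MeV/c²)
E = mc² = 11110 MeV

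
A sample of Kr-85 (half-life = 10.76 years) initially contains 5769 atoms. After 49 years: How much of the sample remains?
N = N₀(1/2)^(t/t½) = 245.6 atoms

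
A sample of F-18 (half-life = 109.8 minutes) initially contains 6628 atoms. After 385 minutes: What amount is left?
N = N₀(1/2)^(t/t½) = 583.3 atoms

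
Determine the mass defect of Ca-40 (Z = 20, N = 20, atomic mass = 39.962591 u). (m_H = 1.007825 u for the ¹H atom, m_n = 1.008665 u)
Δm = Z·m_H + N·m_n − M = 0.3672 u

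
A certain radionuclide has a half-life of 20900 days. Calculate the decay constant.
λ = ln(2)/t½ = 3.316e-5 day⁻¹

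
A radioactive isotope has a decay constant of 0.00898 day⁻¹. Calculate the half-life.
t½ = ln(2)/λ = 77.19 days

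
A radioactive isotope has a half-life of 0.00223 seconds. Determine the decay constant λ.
λ = ln(2)/t½ = 310.8 second⁻¹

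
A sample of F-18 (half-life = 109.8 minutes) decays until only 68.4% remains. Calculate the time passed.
t = t½ × log₂(N₀/N) = 60.16 minutes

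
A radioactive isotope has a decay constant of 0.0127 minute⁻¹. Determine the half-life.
t½ = ln(2)/λ = 54.58 minutes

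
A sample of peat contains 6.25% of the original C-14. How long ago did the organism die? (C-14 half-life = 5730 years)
Age = t½ × log₂(1/ratio) = 22920 years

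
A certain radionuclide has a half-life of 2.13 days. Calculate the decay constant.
λ = ln(2)/t½ = 0.3254 day⁻¹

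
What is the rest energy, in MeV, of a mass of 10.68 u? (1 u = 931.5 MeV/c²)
E = mc² = 9948 MeV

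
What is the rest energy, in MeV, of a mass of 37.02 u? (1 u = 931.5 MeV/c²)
E = mc² = 34480 MeV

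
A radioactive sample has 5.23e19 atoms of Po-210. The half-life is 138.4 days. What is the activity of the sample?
A = λN = 2.619e17 decays/day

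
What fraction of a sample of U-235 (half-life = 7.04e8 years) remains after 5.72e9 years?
N/N₀ = (1/2)^(t/t½) = 0.003582 = 0.358%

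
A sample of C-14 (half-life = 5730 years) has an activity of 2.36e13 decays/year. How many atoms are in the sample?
N = A/λ = 1.951e17 atoms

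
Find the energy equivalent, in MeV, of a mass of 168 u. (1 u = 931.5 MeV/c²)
E = mc² = 1.565e5 MeV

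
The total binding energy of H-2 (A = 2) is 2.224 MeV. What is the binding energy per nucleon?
B.E./A = 2.224/2 = 1.112 MeV/nucleon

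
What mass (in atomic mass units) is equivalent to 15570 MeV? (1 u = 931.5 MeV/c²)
m = E/c² = 16.71 u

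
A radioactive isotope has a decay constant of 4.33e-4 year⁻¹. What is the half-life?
t½ = ln(2)/λ = 1601 years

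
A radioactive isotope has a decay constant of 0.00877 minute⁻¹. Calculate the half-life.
t½ = ln(2)/λ = 79.04 minutes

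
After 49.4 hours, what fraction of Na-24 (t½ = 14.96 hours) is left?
N/N₀ = (1/2)^(t/t½) = 0.1014 = 10.1%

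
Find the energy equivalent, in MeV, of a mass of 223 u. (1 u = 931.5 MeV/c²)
E = mc² = 2.077e5 MeV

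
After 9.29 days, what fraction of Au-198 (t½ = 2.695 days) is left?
N/N₀ = (1/2)^(t/t½) = 0.09169 = 9.17%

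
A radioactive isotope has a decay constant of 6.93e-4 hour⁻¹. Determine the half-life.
t½ = ln(2)/λ = 1000 hours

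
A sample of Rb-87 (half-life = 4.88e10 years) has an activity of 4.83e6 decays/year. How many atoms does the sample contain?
N = A/λ = 3.4e17 atoms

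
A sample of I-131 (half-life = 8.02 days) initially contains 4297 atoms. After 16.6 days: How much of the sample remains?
N = N₀(1/2)^(t/t½) = 1023 atoms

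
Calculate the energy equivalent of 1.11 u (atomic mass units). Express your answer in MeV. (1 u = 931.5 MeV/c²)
E = mc² = 1034 MeV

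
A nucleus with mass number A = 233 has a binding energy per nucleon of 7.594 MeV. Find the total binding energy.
B.E. = 7.594 × 233 = 1769 MeV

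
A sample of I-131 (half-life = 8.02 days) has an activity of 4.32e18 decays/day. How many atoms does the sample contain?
N = A/λ = 4.998e19 atoms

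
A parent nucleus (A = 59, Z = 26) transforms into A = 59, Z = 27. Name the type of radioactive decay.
ΔA = 0, ΔZ = +1 ⇒ beta-minus decay (β⁻)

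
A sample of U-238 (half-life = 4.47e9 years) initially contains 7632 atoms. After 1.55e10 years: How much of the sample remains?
N = N₀(1/2)^(t/t½) = 689.9 atoms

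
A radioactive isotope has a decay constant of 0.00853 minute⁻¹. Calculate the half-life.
t½ = ln(2)/λ = 81.26 minutes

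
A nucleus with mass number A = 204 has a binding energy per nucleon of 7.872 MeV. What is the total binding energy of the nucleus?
B.E. = 7.872 × 204 = 1606 MeV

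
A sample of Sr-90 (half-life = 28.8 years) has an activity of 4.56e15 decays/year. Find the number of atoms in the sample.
N = A/λ = 1.895e17 atoms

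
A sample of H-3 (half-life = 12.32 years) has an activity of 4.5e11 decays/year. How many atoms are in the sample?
N = A/λ = 7.998e12 atoms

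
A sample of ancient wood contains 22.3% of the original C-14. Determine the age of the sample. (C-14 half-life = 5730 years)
Age = t½ × log₂(1/ratio) = 12400 years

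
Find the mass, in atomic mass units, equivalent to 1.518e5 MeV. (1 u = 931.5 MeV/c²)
m = E/c² = 163 u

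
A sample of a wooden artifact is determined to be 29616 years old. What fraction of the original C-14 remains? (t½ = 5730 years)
N/N₀ = (1/2)^(t/t½) = 0.0278 = 2.78%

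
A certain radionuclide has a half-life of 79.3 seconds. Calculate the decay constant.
λ = ln(2)/t½ = 0.008741 second⁻¹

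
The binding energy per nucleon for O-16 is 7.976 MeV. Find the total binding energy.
B.E. = 7.976 × 16 = 127.6 MeV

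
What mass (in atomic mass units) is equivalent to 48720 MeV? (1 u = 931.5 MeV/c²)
m = E/c² = 52.3 u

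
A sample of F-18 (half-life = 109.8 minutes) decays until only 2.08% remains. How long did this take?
t = t½ × log₂(N₀/N) = 613.5 minutes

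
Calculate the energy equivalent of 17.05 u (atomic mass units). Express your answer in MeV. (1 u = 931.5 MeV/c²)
E = mc² = 15880 MeV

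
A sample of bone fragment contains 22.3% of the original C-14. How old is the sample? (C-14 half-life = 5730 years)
Age = t½ × log₂(1/ratio) = 12400 years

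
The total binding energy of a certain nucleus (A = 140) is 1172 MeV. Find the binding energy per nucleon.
B.E./A = 1172/140 = 8.371 MeV/nucleon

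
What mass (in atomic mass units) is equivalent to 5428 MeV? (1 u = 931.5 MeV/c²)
m = E/c² = 5.827 u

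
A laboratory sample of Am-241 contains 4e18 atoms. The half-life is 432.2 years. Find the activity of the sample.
A = λN = 6.415e15 decays/year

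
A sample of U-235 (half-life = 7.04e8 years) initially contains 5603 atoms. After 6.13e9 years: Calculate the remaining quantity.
N = N₀(1/2)^(t/t½) = 13.4 atoms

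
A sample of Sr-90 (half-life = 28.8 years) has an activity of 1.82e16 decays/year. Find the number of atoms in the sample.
N = A/λ = 7.562e17 atoms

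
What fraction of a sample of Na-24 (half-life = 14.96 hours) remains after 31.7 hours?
N/N₀ = (1/2)^(t/t½) = 0.2302 = 23%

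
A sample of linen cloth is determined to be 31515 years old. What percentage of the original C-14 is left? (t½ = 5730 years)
N/N₀ = (1/2)^(t/t½) = 0.0221 = 2.21%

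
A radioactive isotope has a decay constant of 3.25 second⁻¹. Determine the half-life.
t½ = ln(2)/λ = 0.2133 seconds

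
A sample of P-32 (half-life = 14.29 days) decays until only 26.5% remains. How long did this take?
t = t½ × log₂(N₀/N) = 27.38 days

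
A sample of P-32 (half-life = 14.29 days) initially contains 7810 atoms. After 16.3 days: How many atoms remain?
N = N₀(1/2)^(t/t½) = 3542 atoms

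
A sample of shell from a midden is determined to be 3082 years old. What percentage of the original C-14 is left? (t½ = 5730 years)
N/N₀ = (1/2)^(t/t½) = 0.6888 = 68.9%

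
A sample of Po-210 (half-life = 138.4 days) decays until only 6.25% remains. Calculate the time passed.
t = t½ × log₂(N₀/N) = 553.6 days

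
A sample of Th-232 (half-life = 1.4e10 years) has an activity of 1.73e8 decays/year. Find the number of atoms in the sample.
N = A/λ = 3.494e18 atoms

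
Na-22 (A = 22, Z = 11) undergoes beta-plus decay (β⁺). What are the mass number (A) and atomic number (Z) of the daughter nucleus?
Daughter: A = 22, Z = 10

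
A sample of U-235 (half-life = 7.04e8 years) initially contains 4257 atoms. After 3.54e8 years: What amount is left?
N = N₀(1/2)^(t/t½) = 3004 atoms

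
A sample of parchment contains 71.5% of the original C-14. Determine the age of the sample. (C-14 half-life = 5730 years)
Age = t½ × log₂(1/ratio) = 2773 years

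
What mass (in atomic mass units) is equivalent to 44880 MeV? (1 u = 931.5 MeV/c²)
m = E/c² = 48.18 u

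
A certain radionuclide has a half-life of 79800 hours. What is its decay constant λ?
λ = ln(2)/t½ = 8.686e-6 hour⁻¹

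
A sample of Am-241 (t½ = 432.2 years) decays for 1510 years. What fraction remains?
N/N₀ = (1/2)^(t/t½) = 0.08877 = 8.88%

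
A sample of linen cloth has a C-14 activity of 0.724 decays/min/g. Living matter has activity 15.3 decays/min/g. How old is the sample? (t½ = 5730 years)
Age = t½ × log₂(A₀/A) = 25220 years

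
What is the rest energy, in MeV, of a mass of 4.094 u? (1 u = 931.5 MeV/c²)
E = mc² = 3814 MeV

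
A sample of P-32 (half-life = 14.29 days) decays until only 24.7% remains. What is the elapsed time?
t = t½ × log₂(N₀/N) = 28.83 days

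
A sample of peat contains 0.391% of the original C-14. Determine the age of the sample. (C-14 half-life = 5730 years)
Age = t½ × log₂(1/ratio) = 45830 years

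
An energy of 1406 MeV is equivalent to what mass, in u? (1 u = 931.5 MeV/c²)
m = E/c² = 1.509 u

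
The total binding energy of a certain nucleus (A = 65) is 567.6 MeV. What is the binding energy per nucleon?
B.E./A = 567.6/65 = 8.732 MeV/nucleon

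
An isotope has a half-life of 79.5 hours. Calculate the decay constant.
λ = ln(2)/t½ = 0.008719 hour⁻¹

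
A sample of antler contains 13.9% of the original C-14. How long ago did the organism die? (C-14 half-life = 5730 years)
Age = t½ × log₂(1/ratio) = 16310 years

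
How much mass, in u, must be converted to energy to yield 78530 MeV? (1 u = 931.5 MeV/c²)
m = E/c² = 84.3 u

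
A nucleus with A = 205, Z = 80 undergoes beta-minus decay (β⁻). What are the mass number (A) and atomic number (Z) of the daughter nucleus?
Daughter: A = 205, Z = 81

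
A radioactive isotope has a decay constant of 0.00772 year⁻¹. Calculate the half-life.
t½ = ln(2)/λ = 89.79 years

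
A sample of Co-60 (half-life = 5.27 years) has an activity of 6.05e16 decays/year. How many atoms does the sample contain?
N = A/λ = 4.6e17 atoms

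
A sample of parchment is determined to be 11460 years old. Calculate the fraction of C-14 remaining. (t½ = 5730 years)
N/N₀ = (1/2)^(t/t½) = 0.25 = 25%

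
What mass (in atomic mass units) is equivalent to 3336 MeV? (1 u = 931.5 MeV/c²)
m = E/c² = 3.581 u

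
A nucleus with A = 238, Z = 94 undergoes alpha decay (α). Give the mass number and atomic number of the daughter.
Daughter: A = 234, Z = 92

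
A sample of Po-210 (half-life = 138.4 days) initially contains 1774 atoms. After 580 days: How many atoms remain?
N = N₀(1/2)^(t/t½) = 97.14 atoms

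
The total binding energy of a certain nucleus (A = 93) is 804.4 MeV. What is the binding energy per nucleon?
B.E./A = 804.4/93 = 8.649 MeV/nucleon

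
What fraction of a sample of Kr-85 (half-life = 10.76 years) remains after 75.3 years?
N/N₀ = (1/2)^(t/t½) = 0.007823 = 0.782%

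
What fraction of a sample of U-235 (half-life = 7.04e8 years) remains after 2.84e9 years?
N/N₀ = (1/2)^(t/t½) = 0.06104 = 6.1%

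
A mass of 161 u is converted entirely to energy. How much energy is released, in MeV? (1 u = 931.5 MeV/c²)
E = mc² = 1.5e5 MeV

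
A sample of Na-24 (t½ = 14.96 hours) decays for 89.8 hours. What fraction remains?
N/N₀ = (1/2)^(t/t½) = 0.0156 = 1.56%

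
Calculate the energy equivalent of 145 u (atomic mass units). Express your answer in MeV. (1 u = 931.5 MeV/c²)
E = mc² = 1.351e5 MeV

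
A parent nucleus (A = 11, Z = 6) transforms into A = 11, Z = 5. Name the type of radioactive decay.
ΔA = 0, ΔZ = -1 ⇒ beta-plus decay (β⁺) or electron capture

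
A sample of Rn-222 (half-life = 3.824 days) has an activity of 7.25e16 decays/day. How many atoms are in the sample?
N = A/λ = 4e17 atoms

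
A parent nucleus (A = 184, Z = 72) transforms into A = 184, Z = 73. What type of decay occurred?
ΔA = 0, ΔZ = +1 ⇒ beta-minus decay (β⁻)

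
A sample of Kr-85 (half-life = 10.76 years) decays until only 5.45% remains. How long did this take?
t = t½ × log₂(N₀/N) = 45.17 years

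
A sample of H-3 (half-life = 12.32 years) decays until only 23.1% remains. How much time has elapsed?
t = t½ × log₂(N₀/N) = 26.04 years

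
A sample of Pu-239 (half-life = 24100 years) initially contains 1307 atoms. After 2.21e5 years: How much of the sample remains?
N = N₀(1/2)^(t/t½) = 2.269 atoms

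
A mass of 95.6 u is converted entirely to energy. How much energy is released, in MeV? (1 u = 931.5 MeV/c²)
E = mc² = 89050 MeV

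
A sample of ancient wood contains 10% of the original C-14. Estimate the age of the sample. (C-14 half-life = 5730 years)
Age = t½ × log₂(1/ratio) = 19030 years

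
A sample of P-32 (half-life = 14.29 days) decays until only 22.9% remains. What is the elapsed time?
t = t½ × log₂(N₀/N) = 30.39 days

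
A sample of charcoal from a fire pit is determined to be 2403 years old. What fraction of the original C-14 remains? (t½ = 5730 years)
N/N₀ = (1/2)^(t/t½) = 0.7478 = 74.8%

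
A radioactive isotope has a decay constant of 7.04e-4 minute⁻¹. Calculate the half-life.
t½ = ln(2)/λ = 984.6 minutes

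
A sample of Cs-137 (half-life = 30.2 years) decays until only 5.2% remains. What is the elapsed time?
t = t½ × log₂(N₀/N) = 128.8 years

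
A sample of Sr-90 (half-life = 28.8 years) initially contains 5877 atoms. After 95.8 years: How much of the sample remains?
N = N₀(1/2)^(t/t½) = 585.9 atoms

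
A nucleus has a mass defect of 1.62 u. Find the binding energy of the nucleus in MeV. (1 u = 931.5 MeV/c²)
B.E. = Δm × 931.5 = 1509 MeV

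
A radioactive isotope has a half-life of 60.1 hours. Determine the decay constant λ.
λ = ln(2)/t½ = 0.01153 hour⁻¹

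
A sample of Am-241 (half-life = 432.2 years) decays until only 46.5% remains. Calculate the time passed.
t = t½ × log₂(N₀/N) = 477.5 years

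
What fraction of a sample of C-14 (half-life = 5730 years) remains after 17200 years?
N/N₀ = (1/2)^(t/t½) = 0.1248 = 12.5%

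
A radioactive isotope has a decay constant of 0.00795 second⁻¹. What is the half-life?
t½ = ln(2)/λ = 87.19 seconds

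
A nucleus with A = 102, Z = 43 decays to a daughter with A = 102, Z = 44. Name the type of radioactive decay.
ΔA = 0, ΔZ = +1 ⇒ beta-minus decay (β⁻)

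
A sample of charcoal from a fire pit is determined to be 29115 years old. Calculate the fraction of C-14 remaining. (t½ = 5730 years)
N/N₀ = (1/2)^(t/t½) = 0.02954 = 2.95%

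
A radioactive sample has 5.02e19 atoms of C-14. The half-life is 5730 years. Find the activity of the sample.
A = λN = 6.073e15 decays/year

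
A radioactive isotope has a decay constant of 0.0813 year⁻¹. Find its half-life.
t½ = ln(2)/λ = 8.526 years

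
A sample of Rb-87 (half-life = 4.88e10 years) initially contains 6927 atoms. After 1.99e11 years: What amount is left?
N = N₀(1/2)^(t/t½) = 410.2 atoms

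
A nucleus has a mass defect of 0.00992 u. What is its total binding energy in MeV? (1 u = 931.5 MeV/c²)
B.E. = Δm × 931.5 = 9.24 MeV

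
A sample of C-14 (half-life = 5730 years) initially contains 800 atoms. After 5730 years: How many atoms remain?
N = N₀(1/2)^(t/t½) = 400 atoms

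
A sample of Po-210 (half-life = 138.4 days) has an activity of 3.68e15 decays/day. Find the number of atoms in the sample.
N = A/λ = 7.348e17 atoms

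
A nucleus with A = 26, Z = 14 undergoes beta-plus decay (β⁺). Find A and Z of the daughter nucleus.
Daughter: A = 26, Z = 13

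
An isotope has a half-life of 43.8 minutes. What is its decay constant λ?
λ = ln(2)/t½ = 0.01583 minute⁻¹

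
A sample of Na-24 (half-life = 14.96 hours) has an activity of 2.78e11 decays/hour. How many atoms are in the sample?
N = A/λ = 6e12 atoms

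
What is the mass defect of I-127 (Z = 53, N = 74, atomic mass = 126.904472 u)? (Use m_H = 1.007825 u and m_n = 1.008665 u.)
Δm = Z·m_H + N·m_n − M = 1.151 u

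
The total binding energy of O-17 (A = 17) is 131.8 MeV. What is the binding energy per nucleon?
B.E./A = 131.8/17 = 7.753 MeV/nucleon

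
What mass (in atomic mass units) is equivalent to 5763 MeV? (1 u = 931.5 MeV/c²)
m = E/c² = 6.187 u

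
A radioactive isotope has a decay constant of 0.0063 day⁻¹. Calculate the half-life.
t½ = ln(2)/λ = 110 days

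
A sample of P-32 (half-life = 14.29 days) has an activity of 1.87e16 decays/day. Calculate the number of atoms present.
N = A/λ = 3.855e17 atoms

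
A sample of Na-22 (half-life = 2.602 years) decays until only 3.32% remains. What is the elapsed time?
t = t½ × log₂(N₀/N) = 12.78 years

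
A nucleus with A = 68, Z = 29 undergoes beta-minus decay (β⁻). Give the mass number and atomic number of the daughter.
Daughter: A = 68, Z = 30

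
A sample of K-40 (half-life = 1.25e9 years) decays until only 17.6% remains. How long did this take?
t = t½ × log₂(N₀/N) = 3.133e9 years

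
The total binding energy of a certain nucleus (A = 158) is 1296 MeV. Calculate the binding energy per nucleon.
B.E./A = 1296/158 = 8.203 MeV/nucleon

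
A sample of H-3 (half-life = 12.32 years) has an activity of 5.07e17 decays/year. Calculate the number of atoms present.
N = A/λ = 9.011e18 atoms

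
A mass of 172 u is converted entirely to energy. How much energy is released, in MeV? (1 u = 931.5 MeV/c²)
E = mc² = 1.602e5 MeV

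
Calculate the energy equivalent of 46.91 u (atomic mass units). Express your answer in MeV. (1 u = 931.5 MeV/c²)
E = mc² = 43700 MeV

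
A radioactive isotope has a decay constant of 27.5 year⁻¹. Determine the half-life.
t½ = ln(2)/λ = 0.02521 years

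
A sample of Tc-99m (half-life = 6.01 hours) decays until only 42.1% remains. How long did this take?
t = t½ × log₂(N₀/N) = 7.501 hours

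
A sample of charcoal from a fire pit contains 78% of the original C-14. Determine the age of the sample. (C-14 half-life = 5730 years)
Age = t½ × log₂(1/ratio) = 2054 years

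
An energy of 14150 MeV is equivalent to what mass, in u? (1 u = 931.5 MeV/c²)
m = E/c² = 15.19 u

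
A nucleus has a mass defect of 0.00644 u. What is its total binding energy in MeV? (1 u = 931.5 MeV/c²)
B.E. = Δm × 931.5 = 5.999 MeV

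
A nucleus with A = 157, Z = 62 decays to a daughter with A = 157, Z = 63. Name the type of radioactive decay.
ΔA = 0, ΔZ = +1 ⇒ beta-minus decay (β⁻)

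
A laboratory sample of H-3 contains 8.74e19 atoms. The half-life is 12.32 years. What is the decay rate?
A = λN = 4.917e18 decays/year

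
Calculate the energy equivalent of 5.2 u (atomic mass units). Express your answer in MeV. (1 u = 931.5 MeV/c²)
E = mc² = 4844 MeV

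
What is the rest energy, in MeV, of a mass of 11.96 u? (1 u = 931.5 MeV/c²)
E = mc² = 11140 MeV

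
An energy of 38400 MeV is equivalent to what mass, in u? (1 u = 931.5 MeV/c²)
m = E/c² = 41.22 u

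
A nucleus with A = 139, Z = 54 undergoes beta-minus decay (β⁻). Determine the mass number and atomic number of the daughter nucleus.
Daughter: A = 139, Z = 55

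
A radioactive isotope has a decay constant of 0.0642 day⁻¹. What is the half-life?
t½ = ln(2)/λ = 10.8 days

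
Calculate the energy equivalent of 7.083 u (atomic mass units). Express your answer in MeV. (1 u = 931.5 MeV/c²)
E = mc² = 6598 MeV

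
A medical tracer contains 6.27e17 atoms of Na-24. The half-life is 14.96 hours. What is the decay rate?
A = λN = 2.905e16 decays/hour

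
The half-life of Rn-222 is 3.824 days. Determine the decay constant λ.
λ = ln(2)/t½ = 0.1813 day⁻¹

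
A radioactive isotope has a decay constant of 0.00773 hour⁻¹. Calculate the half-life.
t½ = ln(2)/λ = 89.67 hours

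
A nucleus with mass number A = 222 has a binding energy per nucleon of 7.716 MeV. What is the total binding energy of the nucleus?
B.E. = 7.716 × 222 = 1713 MeV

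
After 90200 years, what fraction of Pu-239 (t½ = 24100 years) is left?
N/N₀ = (1/2)^(t/t½) = 0.0747 = 7.47%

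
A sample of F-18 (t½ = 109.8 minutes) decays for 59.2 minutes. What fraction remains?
N/N₀ = (1/2)^(t/t½) = 0.6882 = 68.8%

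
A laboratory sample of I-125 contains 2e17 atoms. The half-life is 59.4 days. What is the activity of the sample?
A = λN = 2.334e15 decays/day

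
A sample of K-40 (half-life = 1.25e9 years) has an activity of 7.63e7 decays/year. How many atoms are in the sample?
N = A/λ = 1.376e17 atoms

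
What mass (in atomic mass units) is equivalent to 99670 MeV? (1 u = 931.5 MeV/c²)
m = E/c² = 107 u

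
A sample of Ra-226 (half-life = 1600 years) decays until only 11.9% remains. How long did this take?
t = t½ × log₂(N₀/N) = 4914 years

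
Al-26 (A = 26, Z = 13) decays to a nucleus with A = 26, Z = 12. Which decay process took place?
ΔA = 0, ΔZ = -1 ⇒ beta-plus decay (β⁺) or electron capture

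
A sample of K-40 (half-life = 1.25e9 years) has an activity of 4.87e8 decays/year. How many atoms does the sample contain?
N = A/λ = 8.782e17 atoms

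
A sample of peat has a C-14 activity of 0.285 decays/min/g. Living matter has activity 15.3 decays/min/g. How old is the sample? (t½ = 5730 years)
Age = t½ × log₂(A₀/A) = 32930 years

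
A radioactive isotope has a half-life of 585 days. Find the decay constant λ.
λ = ln(2)/t½ = 0.001185 day⁻¹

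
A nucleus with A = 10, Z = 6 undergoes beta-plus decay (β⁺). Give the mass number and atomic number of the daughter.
Daughter: A = 10, Z = 5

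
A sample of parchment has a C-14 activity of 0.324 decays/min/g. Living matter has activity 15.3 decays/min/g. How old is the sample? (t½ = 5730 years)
Age = t½ × log₂(A₀/A) = 31870 years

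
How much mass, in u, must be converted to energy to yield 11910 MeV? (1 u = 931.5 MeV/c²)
m = E/c² = 12.79 u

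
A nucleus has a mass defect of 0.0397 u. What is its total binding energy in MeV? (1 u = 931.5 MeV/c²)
B.E. = Δm × 931.5 = 36.98 MeV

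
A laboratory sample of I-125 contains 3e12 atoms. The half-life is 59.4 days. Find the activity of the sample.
A = λN = 3.501e10 decays/day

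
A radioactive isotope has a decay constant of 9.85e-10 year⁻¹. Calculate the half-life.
t½ = ln(2)/λ = 7.037e8 years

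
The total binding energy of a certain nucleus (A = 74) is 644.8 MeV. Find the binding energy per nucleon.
B.E./A = 644.8/74 = 8.714 MeV/nucleon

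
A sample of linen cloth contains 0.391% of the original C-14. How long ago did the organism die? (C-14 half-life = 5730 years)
Age = t½ × log₂(1/ratio) = 45830 years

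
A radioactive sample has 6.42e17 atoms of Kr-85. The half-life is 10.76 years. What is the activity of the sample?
A = λN = 4.136e16 decays/year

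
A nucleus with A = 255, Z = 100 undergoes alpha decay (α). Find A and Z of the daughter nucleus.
Daughter: A = 251, Z = 98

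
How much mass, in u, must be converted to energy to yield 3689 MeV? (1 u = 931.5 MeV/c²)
m = E/c² = 3.96 u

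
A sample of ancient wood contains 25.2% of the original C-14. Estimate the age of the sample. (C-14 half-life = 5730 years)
Age = t½ × log₂(1/ratio) = 11390 years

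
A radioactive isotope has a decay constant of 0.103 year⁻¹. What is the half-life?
t½ = ln(2)/λ = 6.73 years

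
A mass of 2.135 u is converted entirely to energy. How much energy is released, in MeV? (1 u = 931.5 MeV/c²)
E = mc² = 1989 MeV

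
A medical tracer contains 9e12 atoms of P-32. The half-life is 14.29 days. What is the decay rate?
A = λN = 4.366e11 decays/day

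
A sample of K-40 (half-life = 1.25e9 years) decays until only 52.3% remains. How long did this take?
t = t½ × log₂(N₀/N) = 1.169e9 years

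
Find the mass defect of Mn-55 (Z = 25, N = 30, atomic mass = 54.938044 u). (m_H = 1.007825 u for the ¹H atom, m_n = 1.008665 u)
Δm = Z·m_H + N·m_n − M = 0.5175 u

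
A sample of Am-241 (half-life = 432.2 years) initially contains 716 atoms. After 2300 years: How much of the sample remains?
N = N₀(1/2)^(t/t½) = 17.9 atoms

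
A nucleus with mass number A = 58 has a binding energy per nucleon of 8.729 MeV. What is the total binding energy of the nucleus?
B.E. = 8.729 × 58 = 506.3 MeV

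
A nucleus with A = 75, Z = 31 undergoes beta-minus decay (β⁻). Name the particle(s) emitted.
β⁻: electron (e⁻) + antineutrino (ν̄ₑ)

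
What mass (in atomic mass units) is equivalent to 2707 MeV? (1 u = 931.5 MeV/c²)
m = E/c² = 2.906 u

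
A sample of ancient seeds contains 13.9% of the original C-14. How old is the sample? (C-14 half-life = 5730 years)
Age = t½ × log₂(1/ratio) = 16310 years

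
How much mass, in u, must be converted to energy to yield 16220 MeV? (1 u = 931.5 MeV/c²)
m = E/c² = 17.41 u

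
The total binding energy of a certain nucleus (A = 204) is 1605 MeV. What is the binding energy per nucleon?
B.E./A = 1605/204 = 7.868 MeV/nucleon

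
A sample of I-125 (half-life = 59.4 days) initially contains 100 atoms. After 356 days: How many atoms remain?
N = N₀(1/2)^(t/t½) = 1.57 atoms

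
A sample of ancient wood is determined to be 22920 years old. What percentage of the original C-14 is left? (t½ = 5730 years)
N/N₀ = (1/2)^(t/t½) = 0.0625 = 6.25%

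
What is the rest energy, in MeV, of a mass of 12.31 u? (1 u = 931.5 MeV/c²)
E = mc² = 11470 MeV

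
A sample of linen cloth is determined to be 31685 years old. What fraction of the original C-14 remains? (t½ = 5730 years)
N/N₀ = (1/2)^(t/t½) = 0.02165 = 2.16%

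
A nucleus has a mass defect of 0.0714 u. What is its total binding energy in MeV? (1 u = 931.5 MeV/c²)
B.E. = Δm × 931.5 = 66.51 MeV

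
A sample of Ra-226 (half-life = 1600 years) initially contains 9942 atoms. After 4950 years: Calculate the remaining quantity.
N = N₀(1/2)^(t/t½) = 1165 atoms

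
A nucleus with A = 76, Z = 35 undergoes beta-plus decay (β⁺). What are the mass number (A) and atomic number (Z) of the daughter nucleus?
Daughter: A = 76, Z = 34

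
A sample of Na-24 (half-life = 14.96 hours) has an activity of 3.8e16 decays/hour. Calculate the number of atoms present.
N = A/λ = 8.201e17 atoms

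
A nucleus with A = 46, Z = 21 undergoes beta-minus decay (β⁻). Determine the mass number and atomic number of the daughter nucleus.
Daughter: A = 46, Z = 22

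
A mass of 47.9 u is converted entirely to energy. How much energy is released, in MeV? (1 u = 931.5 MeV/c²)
E = mc² = 44620 MeV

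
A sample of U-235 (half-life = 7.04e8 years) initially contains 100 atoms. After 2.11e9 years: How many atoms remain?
N = N₀(1/2)^(t/t½) = 12.52 atoms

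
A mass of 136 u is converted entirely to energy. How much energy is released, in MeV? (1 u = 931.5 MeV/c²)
E = mc² = 1.267e5 MeV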